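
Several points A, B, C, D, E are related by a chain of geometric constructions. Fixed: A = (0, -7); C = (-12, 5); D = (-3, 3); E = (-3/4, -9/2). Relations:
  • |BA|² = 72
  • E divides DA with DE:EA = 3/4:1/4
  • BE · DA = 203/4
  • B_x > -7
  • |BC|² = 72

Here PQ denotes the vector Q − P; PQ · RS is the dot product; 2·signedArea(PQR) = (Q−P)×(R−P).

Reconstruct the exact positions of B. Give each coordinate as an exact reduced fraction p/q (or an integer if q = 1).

B = (-6, -1)

1. B_x = -6  [line -3·x + 10·y + -8 = 0 ∩ |BC|² = 72]
2. B_y = -1  [line -3·x + 10·y + -8 = 0 ∩ |BC|² = 72]
   → B = (-6, -1)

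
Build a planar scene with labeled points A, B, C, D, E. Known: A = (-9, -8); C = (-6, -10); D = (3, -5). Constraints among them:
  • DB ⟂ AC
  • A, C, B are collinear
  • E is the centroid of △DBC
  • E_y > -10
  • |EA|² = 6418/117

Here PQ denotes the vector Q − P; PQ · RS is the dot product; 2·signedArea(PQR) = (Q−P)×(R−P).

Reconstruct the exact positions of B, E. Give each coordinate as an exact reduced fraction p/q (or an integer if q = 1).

1. B_x = -27/13  [A, C, B are collinear ∩ DB ⟂ AC]
2. B_y = -164/13  [A, C, B are collinear ∩ DB ⟂ AC]
   → B = (-27/13, -164/13)
3. E_x = -22/13  [E is the centroid of △DBC]
4. E_y = -359/39  [E is the centroid of △DBC]
   → E = (-22/13, -359/39)

B = (-27/13, -164/13)
E = (-22/13, -359/39)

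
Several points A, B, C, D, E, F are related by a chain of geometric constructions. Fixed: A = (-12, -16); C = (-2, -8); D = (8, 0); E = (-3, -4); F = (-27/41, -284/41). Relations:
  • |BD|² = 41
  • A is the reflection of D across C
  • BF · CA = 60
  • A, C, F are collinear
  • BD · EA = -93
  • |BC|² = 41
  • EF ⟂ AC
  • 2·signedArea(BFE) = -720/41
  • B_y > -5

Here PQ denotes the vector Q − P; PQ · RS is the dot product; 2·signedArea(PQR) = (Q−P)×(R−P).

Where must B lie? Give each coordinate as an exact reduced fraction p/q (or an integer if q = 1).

B = (3, -4)

1. B_x = 3  [2·signedArea(BFE) = -720/41 ∩ BD · EA = -93]
2. B_y = -4  [2·signedArea(BFE) = -720/41 ∩ BD · EA = -93]
   → B = (3, -4)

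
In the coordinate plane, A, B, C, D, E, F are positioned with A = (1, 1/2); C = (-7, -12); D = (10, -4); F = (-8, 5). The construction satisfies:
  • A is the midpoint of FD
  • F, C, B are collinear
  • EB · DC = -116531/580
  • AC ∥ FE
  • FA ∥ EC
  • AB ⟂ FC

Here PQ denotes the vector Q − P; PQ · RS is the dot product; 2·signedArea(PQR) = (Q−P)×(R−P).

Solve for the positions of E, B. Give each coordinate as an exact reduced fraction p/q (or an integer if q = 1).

B = (-4469/580, -7/580)
E = (-16, -15/2)

1. E_x = -16  [FA ∥ EC ∩ AC ∥ FE]
2. E_y = -15/2  [FA ∥ EC ∩ AC ∥ FE]
   → E = (-16, -15/2)
3. B_x = -4469/580  [F, C, B are collinear ∩ AB ⟂ FC]
4. B_y = -7/580  [F, C, B are collinear ∩ AB ⟂ FC]
   → B = (-4469/580, -7/580)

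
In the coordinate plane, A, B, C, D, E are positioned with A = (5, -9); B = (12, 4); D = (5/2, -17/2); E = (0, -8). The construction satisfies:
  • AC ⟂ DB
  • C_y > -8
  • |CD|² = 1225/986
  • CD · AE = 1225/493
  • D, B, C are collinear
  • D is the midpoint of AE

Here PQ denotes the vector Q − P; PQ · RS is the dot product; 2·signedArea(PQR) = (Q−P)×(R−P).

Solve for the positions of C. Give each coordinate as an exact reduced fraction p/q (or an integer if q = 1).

1. C_x = 1565/493  [D, B, C are collinear ∩ AC ⟂ DB]
2. C_y = -3753/493  [D, B, C are collinear ∩ AC ⟂ DB]
   → C = (1565/493, -3753/493)

C = (1565/493, -3753/493)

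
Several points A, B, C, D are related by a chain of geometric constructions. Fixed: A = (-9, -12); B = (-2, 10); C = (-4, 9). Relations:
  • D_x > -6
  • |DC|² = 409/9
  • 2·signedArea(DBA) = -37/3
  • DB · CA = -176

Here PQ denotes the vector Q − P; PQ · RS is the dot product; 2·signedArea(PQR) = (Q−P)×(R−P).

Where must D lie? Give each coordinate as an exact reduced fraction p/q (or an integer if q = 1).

D = (-5, 7/3)

1. D_x = -5  [DB · CA = -176 ∩ 2·signedArea(DBA) = -37/3]
2. D_y = 7/3  [DB · CA = -176 ∩ 2·signedArea(DBA) = -37/3]
   → D = (-5, 7/3)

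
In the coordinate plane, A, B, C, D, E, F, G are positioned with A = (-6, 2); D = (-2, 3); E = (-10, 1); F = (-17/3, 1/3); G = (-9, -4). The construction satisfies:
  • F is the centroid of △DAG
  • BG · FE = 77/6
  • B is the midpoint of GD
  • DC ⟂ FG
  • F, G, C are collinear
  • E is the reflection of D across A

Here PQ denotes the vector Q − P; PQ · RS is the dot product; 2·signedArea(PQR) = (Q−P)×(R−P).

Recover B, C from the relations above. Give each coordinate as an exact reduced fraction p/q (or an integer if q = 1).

1. B_x = -11/2  [B is the midpoint of GD]
2. B_y = -1/2  [B is the midpoint of GD]
   → B = (-11/2, -1/2)
3. C_x = -811/269  [F, G, C are collinear ∩ DC ⟂ FG]
4. C_y = 1017/269  [F, G, C are collinear ∩ DC ⟂ FG]
   → C = (-811/269, 1017/269)

B = (-11/2, -1/2)
C = (-811/269, 1017/269)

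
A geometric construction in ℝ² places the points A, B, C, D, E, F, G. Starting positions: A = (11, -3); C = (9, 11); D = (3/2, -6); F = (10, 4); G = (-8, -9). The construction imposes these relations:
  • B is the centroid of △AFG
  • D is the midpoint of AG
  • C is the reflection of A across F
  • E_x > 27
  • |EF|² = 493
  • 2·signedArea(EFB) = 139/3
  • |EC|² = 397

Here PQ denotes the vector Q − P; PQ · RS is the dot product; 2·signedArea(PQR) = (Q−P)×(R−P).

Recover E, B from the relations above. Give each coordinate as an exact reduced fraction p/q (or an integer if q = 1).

B = (13/3, -8/3)
E = (28, 17)

1. B_x = 13/3  [B is the centroid of △AFG]
2. B_y = -8/3  [B is the centroid of △AFG]
   → B = (13/3, -8/3)
3. E_x = 28  [line 20/3·x + -17/3·y + -271/3 = 0 ∩ |EC|² = 397]
4. E_y = 17  [line 20/3·x + -17/3·y + -271/3 = 0 ∩ |EC|² = 397]
   → E = (28, 17)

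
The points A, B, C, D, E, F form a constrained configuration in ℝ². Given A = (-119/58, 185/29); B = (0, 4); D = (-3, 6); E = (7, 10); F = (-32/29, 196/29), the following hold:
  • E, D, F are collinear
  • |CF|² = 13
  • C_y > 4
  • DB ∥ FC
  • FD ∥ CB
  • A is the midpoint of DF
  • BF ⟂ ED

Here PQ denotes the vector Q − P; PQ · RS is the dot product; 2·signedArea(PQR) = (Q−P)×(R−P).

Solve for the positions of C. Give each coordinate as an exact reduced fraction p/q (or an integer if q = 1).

1. C_x = 55/29  [FD ∥ CB ∩ DB ∥ FC]
2. C_y = 138/29  [FD ∥ CB ∩ DB ∥ FC]
   → C = (55/29, 138/29)

C = (55/29, 138/29)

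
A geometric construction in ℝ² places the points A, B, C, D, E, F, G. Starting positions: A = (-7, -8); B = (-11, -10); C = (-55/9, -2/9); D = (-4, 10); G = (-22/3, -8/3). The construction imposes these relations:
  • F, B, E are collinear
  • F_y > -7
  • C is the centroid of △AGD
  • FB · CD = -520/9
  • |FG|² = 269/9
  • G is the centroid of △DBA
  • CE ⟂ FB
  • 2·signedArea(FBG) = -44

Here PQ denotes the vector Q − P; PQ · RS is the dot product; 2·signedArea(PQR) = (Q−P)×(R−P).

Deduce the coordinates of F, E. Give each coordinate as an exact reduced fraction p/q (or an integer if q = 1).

E = (-143/45, -274/45)
F = (-3, -6)

1. F_x = -3  [FB · CD = -520/9 ∩ 2·signedArea(FBG) = -44]
2. F_y = -6  [FB · CD = -520/9 ∩ 2·signedArea(FBG) = -44]
   → F = (-3, -6)
3. E_x = -143/45  [F, B, E are collinear ∩ CE ⟂ FB]
4. E_y = -274/45  [F, B, E are collinear ∩ CE ⟂ FB]
   → E = (-143/45, -274/45)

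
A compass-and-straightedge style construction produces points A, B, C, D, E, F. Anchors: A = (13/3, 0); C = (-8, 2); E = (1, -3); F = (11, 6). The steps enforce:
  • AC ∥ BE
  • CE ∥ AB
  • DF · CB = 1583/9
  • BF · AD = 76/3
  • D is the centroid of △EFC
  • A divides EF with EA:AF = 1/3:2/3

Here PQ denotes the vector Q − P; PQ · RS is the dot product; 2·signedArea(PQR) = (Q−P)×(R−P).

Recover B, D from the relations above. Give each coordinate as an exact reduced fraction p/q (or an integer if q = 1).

1. B_x = 40/3  [AC ∥ BE ∩ CE ∥ AB]
2. B_y = -5  [AC ∥ BE ∩ CE ∥ AB]
   → B = (40/3, -5)
3. D_x = 4/3  [D is the centroid of △EFC]
4. D_y = 5/3  [D is the centroid of △EFC]
   → D = (4/3, 5/3)

B = (40/3, -5)
D = (4/3, 5/3)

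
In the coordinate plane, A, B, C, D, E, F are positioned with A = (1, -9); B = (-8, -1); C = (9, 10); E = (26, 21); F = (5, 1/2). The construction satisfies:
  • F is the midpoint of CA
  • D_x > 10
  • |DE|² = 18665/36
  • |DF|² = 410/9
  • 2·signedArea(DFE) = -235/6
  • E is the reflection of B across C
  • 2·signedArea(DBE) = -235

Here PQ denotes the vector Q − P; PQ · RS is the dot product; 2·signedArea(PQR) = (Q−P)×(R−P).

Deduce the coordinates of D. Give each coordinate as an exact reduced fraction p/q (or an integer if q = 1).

D = (32/3, 25/6)

1. D_x = 32/3  [2·signedArea(DFE) = -235/6 ∩ 2·signedArea(DBE) = -235]
2. D_y = 25/6  [2·signedArea(DFE) = -235/6 ∩ 2·signedArea(DBE) = -235]
   → D = (32/3, 25/6)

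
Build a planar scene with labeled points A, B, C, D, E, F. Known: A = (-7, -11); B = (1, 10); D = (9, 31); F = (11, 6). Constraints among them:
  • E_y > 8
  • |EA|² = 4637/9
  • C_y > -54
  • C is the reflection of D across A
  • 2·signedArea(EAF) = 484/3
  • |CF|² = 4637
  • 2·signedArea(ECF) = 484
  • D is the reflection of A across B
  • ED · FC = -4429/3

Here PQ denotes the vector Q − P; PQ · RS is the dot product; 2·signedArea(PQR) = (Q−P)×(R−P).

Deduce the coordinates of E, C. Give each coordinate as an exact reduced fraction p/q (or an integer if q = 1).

C = (-23, -53)
E = (13/3, 26/3)

1. E_x = 13/3  [line -17·x + 18·y + -247/3 = 0 ∩ |EA|² = 4637/9]
2. E_y = 26/3  [line -17·x + 18·y + -247/3 = 0 ∩ |EA|² = 4637/9]
   → E = (13/3, 26/3)
3. C_x = -23  [ED · FC = -4429/3 ∩ C is the reflection of D across A]
4. C_y = -53  [ED · FC = -4429/3 ∩ C is the reflection of D across A]
   → C = (-23, -53)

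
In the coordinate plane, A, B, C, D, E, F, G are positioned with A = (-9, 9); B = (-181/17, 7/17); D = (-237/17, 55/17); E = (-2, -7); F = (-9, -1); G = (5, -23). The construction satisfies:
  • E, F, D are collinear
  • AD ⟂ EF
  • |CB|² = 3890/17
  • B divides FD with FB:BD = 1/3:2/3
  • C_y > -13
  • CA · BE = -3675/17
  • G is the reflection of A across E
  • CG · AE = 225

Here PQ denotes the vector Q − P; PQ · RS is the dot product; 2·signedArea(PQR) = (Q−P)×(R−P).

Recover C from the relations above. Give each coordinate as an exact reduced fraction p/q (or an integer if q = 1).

C = (-2, -12)

1. C_x = -2  [CG · AE = 225 ∩ CA · BE = -3675/17]
2. C_y = -12  [CG · AE = 225 ∩ CA · BE = -3675/17]
   → C = (-2, -12)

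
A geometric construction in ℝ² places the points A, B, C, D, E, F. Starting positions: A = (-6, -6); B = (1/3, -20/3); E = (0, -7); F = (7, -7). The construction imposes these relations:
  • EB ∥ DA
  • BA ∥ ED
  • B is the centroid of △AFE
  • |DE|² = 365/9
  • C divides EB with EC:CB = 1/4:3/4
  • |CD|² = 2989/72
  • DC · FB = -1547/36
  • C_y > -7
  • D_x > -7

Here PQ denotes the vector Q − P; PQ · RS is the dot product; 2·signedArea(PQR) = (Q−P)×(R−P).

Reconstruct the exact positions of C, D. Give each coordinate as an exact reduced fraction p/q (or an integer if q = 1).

C = (1/12, -83/12)
D = (-19/3, -19/3)

1. C_x = 1/12  [C divides EB with EC:CB = 1/4:3/4]
2. C_y = -83/12  [C divides EB with EC:CB = 1/4:3/4]
   → C = (1/12, -83/12)
3. D_x = -19/3  [EB ∥ DA ∩ BA ∥ ED]
4. D_y = -19/3  [EB ∥ DA ∩ BA ∥ ED]
   → D = (-19/3, -19/3)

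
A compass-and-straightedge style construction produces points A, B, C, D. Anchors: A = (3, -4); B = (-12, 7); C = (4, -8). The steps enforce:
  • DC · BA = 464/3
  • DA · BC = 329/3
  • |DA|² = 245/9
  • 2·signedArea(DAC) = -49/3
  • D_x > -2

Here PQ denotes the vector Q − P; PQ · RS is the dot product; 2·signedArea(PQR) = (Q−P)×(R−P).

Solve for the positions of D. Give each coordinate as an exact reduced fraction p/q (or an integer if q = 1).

1. D_x = -5/3  [DA · BC = 329/3 ∩ 2·signedArea(DAC) = -49/3]
2. D_y = -5/3  [DA · BC = 329/3 ∩ 2·signedArea(DAC) = -49/3]
   → D = (-5/3, -5/3)

D = (-5/3, -5/3)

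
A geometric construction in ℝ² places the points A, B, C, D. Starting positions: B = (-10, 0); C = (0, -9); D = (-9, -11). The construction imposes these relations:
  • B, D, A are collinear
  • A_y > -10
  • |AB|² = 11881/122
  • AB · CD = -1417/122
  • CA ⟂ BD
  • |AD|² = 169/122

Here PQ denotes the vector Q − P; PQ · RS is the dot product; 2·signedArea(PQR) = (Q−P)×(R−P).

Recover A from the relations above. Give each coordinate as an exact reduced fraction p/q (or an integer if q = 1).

1. A_x = -1111/122  [B, D, A are collinear ∩ CA ⟂ BD]
2. A_y = -1199/122  [B, D, A are collinear ∩ CA ⟂ BD]
   → A = (-1111/122, -1199/122)

A = (-1111/122, -1199/122)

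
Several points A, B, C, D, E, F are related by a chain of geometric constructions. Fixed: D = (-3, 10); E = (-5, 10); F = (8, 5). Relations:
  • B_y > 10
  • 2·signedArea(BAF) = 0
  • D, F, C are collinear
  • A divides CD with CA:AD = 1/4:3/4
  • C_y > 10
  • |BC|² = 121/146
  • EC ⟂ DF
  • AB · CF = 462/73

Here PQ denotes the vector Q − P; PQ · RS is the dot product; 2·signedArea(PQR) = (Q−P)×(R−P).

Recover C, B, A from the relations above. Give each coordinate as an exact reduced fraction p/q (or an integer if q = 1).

1. C_x = -340/73  [D, F, C are collinear ∩ EC ⟂ DF]
2. C_y = 785/73  [D, F, C are collinear ∩ EC ⟂ DF]
   → C = (-340/73, 785/73)
3. A_x = -1239/292  [A divides CD with CA:AD = 1/4:3/4]
4. A_y = 3085/292  [A divides CD with CA:AD = 1/4:3/4]
   → A = (-1239/292, 3085/292)
5. B_x = -559/146  [2·signedArea(BAF) = 0 ∩ AB · CF = 462/73]
6. B_y = 1515/146  [2·signedArea(BAF) = 0 ∩ AB · CF = 462/73]
   → B = (-559/146, 1515/146)

A = (-1239/292, 3085/292)
B = (-559/146, 1515/146)
C = (-340/73, 785/73)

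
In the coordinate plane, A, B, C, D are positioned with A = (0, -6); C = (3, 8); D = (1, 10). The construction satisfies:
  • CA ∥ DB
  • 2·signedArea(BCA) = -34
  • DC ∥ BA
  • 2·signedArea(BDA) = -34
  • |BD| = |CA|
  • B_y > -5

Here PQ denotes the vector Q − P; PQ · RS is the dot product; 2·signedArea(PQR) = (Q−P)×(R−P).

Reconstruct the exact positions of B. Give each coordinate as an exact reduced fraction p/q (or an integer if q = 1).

1. B_x = -2  [DC ∥ BA ∩ CA ∥ DB]
2. B_y = -4  [DC ∥ BA ∩ CA ∥ DB]
   → B = (-2, -4)

B = (-2, -4)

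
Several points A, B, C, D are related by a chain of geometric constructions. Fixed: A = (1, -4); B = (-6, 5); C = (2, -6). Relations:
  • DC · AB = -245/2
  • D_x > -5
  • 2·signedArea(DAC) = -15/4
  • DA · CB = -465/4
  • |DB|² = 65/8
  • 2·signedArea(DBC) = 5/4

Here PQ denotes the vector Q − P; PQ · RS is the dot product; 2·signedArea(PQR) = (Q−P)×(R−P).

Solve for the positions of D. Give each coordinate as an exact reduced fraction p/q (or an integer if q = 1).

D = (-17/4, 11/4)

1. D_x = -17/4  [2·signedArea(DAC) = -15/4 ∩ DA · CB = -465/4]
2. D_y = 11/4  [2·signedArea(DAC) = -15/4 ∩ DA · CB = -465/4]
   → D = (-17/4, 11/4)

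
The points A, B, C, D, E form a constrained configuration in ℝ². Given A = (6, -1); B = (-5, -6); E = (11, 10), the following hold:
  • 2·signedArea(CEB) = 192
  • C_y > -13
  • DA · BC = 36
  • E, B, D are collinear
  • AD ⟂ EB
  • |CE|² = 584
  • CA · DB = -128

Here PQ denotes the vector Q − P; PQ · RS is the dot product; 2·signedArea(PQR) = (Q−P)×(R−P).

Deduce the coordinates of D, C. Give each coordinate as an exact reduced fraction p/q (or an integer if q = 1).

1. D_x = 3  [E, B, D are collinear ∩ AD ⟂ EB]
2. D_y = 2  [E, B, D are collinear ∩ AD ⟂ EB]
   → D = (3, 2)
3. C_x = 1  [2·signedArea(CEB) = 192 ∩ CA · DB = -128]
4. C_y = -12  [2·signedArea(CEB) = 192 ∩ CA · DB = -128]
   → C = (1, -12)

C = (1, -12)
D = (3, 2)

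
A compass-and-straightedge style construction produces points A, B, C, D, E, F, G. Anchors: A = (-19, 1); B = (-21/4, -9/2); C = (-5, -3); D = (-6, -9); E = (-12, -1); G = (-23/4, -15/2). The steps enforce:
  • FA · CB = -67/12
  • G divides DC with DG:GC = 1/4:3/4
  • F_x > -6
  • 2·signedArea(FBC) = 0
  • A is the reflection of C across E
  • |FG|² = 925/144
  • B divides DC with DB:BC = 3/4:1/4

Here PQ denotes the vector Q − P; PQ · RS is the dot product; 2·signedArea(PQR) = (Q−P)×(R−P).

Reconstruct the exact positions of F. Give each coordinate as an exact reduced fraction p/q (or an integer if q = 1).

F = (-16/3, -5)

1. F_x = -16/3  [2·signedArea(FBC) = 0 ∩ FA · CB = -67/12]
2. F_y = -5  [2·signedArea(FBC) = 0 ∩ FA · CB = -67/12]
   → F = (-16/3, -5)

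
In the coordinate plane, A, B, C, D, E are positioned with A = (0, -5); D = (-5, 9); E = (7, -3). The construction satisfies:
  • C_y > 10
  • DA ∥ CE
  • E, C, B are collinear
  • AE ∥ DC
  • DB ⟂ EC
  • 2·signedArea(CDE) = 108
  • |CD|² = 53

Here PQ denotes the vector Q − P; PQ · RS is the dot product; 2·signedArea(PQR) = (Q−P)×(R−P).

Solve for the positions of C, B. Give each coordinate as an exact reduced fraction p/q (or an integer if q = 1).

1. C_x = 2  [DA ∥ CE ∩ AE ∥ DC]
2. C_y = 11  [DA ∥ CE ∩ AE ∥ DC]
   → C = (2, 11)
3. B_x = 407/221  [E, C, B are collinear ∩ DB ⟂ EC]
4. B_y = 2529/221  [E, C, B are collinear ∩ DB ⟂ EC]
   → B = (407/221, 2529/221)

B = (407/221, 2529/221)
C = (2, 11)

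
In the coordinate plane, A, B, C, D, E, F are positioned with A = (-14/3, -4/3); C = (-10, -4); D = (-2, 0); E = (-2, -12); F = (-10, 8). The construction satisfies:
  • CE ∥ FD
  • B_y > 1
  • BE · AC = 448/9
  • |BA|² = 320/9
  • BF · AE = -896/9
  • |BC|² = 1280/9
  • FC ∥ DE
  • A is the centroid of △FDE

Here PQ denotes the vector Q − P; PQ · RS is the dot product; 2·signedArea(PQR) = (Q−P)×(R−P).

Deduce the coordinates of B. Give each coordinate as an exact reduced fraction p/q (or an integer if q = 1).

B = (2/3, 4/3)

1. B_x = 2/3  [BE · AC = 448/9 ∩ BF · AE = -896/9]
2. B_y = 4/3  [BE · AC = 448/9 ∩ BF · AE = -896/9]
   → B = (2/3, 4/3)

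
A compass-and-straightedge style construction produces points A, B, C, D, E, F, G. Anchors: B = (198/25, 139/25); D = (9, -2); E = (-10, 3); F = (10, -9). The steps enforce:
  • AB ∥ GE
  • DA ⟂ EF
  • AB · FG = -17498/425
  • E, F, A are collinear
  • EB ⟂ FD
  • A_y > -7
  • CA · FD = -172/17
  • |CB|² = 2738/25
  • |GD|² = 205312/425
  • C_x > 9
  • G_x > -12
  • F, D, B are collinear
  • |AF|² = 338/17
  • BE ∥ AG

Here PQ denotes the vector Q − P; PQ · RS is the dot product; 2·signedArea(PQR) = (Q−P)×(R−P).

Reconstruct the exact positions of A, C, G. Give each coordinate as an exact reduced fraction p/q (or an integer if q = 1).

1. A_x = 105/17  [E, F, A are collinear ∩ DA ⟂ EF]
2. A_y = -114/17  [E, F, A are collinear ∩ DA ⟂ EF]
   → A = (105/17, -114/17)
3. C_x = 47/5  [line 1·x + -7·y + -43 = 0 ∩ |CB|² = 2738/25]
4. C_y = -24/5  [line 1·x + -7·y + -43 = 0 ∩ |CB|² = 2738/25]
   → C = (47/5, -24/5)
5. G_x = -4991/425  [AB ∥ GE ∩ BE ∥ AG]
6. G_y = -3938/425  [AB ∥ GE ∩ BE ∥ AG]
   → G = (-4991/425, -3938/425)

A = (105/17, -114/17)
C = (47/5, -24/5)
G = (-4991/425, -3938/425)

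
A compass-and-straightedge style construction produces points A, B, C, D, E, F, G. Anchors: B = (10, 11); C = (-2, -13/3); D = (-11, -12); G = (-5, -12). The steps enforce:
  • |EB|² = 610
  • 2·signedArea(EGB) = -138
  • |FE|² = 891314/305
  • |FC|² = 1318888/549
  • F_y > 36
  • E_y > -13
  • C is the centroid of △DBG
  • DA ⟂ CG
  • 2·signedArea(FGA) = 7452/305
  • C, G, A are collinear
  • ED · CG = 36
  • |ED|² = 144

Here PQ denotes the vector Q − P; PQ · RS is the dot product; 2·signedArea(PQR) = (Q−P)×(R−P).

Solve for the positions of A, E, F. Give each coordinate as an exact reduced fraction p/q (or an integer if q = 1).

A = (-1768/305, -4281/305)
E = (1, -12)
F = (7868/305, 10991/305)

1. A_x = -1768/305  [C, G, A are collinear ∩ DA ⟂ CG]
2. A_y = -4281/305  [C, G, A are collinear ∩ DA ⟂ CG]
   → A = (-1768/305, -4281/305)
3. E_x = 1  [2·signedArea(EGB) = -138 ∩ ED · CG = 36]
4. E_y = -12  [2·signedArea(EGB) = -138 ∩ ED · CG = 36]
   → E = (1, -12)
5. F_x = 7868/305  [line 621/305·x + -243/305·y + -7263/305 = 0 ∩ |FC|² = 1318888/549]
6. F_y = 10991/305  [line 621/305·x + -243/305·y + -7263/305 = 0 ∩ |FC|² = 1318888/549]
   → F = (7868/305, 10991/305)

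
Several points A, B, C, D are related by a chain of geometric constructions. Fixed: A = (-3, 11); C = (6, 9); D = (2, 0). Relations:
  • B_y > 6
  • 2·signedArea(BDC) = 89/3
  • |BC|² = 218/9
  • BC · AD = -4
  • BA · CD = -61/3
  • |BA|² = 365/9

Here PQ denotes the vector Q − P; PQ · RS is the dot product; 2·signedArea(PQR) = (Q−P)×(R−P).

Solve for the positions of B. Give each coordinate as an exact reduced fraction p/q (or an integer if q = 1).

B = (5/3, 20/3)

1. B_x = 5/3  [2·signedArea(BDC) = 89/3 ∩ BA · CD = -61/3]
2. B_y = 20/3  [2·signedArea(BDC) = 89/3 ∩ BA · CD = -61/3]
   → B = (5/3, 20/3)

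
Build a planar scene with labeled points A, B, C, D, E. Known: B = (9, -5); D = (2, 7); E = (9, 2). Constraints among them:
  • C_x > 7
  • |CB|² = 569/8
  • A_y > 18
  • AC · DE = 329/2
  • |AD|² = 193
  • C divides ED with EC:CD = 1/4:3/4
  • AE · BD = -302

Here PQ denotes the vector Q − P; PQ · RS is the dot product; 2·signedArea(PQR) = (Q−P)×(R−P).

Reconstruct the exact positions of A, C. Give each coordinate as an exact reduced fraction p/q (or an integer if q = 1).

1. A_x = -5  [line 7·x + -12·y + 263 = 0 ∩ |AD|² = 193]
2. A_y = 19  [line 7·x + -12·y + 263 = 0 ∩ |AD|² = 193]
   → A = (-5, 19)
3. C_x = 29/4  [AC · DE = 329/2 ∩ C divides ED with EC:CD = 1/4:3/4]
4. C_y = 13/4  [AC · DE = 329/2 ∩ C divides ED with EC:CD = 1/4:3/4]
   → C = (29/4, 13/4)

A = (-5, 19)
C = (29/4, 13/4)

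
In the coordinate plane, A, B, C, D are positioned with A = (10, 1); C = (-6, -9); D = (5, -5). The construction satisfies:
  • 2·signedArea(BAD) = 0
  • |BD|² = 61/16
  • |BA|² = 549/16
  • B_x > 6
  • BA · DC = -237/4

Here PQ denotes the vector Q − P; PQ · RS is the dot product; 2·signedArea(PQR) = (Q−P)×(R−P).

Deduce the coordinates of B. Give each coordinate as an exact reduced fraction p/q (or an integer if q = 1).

B = (25/4, -7/2)

1. B_x = 25/4  [2·signedArea(BAD) = 0 ∩ BA · DC = -237/4]
2. B_y = -7/2  [2·signedArea(BAD) = 0 ∩ BA · DC = -237/4]
   → B = (25/4, -7/2)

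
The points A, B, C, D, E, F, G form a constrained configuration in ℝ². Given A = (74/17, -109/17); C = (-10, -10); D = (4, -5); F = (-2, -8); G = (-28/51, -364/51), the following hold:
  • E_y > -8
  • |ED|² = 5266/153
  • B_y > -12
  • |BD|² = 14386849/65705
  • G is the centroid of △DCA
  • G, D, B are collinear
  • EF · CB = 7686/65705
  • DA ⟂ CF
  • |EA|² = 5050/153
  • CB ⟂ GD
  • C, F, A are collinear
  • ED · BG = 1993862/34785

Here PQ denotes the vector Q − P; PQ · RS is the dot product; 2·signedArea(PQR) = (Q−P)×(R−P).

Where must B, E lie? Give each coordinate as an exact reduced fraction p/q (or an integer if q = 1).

1. B_x = -617156/65705  [G, D, B are collinear ∩ CB ⟂ GD]
2. B_y = -741962/65705  [G, D, B are collinear ∩ CB ⟂ GD]
   → B = (-617156/65705, -741962/65705)
3. E_x = -65/51  [EF · CB = 7686/65705 ∩ ED · BG = 1993862/34785]
4. E_y = -386/51  [EF · CB = 7686/65705 ∩ ED · BG = 1993862/34785]
   → E = (-65/51, -386/51)

B = (-617156/65705, -741962/65705)
E = (-65/51, -386/51)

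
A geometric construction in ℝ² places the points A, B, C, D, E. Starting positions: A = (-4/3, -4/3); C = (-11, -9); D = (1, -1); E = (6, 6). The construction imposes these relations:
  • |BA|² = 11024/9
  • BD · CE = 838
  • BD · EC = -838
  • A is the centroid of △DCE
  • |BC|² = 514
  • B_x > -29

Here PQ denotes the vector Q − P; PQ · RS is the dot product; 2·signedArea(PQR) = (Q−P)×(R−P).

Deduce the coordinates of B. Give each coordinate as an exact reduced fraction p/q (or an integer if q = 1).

B = (-28, -24)

1. B_x = -28  [line 17·x + 15·y + 836 = 0 ∩ |BC|² = 514]
2. B_y = -24  [line 17·x + 15·y + 836 = 0 ∩ |BC|² = 514]
   → B = (-28, -24)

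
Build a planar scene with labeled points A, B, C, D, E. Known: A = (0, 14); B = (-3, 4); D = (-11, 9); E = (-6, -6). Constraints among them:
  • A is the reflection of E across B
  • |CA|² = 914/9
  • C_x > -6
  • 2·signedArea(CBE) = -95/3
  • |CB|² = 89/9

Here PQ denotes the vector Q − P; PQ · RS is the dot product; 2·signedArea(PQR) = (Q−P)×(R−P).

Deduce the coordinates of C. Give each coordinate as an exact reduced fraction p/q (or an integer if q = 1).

1. C_x = -17/3  [line 10·x + -3·y + 221/3 = 0 ∩ |CB|² = 89/9]
2. C_y = 17/3  [line 10·x + -3·y + 221/3 = 0 ∩ |CB|² = 89/9]
   → C = (-17/3, 17/3)

C = (-17/3, 17/3)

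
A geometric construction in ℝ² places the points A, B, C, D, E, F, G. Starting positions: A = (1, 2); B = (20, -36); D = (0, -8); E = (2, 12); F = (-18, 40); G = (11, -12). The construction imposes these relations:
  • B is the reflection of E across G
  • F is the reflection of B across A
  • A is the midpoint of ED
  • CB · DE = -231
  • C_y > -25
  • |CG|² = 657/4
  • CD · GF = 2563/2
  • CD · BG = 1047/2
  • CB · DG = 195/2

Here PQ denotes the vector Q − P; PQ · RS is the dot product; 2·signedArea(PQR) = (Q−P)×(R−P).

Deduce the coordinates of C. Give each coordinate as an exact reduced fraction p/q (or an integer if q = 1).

C = (31/2, -24)

1. C_x = 31/2  [CB · DE = -231 ∩ CD · BG = 1047/2]
2. C_y = -24  [CB · DE = -231 ∩ CD · BG = 1047/2]
   → C = (31/2, -24)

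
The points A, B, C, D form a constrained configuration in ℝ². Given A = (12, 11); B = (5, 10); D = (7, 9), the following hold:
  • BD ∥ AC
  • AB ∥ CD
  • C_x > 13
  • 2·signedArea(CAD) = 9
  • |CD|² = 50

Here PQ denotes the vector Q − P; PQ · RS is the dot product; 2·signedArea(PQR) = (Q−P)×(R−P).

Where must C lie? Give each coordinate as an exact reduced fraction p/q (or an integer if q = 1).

C = (14, 10)

1. C_x = 14  [AB ∥ CD ∩ BD ∥ AC]
2. C_y = 10  [AB ∥ CD ∩ BD ∥ AC]
   → C = (14, 10)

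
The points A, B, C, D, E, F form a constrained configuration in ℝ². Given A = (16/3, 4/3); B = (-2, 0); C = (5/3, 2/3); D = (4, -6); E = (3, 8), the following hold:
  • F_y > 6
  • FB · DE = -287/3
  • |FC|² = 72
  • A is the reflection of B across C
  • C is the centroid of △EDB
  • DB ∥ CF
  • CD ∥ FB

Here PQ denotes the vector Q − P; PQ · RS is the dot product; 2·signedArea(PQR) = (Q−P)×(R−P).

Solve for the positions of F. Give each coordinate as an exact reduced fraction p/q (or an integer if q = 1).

F = (-13/3, 20/3)

1. F_x = -13/3  [CD ∥ FB ∩ DB ∥ CF]
2. F_y = 20/3  [CD ∥ FB ∩ DB ∥ CF]
   → F = (-13/3, 20/3)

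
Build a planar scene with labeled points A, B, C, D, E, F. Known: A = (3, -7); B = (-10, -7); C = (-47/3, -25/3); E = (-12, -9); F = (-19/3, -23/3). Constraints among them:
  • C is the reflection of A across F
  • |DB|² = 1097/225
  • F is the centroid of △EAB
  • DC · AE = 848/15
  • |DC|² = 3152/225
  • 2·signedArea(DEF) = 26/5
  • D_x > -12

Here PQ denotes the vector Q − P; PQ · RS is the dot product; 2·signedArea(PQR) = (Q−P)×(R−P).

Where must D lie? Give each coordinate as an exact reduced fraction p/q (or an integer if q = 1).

D = (-179/15, -121/15)

1. D_x = -179/15  [2·signedArea(DEF) = 26/5 ∩ DC · AE = 848/15]
2. D_y = -121/15  [2·signedArea(DEF) = 26/5 ∩ DC · AE = 848/15]
   → D = (-179/15, -121/15)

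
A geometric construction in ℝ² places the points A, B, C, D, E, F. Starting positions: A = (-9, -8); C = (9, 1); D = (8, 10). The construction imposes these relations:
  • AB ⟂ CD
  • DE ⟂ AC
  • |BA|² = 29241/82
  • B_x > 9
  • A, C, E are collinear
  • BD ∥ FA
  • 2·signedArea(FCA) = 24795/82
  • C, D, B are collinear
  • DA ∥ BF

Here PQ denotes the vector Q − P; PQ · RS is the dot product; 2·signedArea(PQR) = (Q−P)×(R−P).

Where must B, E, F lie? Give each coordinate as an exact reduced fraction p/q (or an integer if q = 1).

1. B_x = 801/82  [C, D, B are collinear ∩ AB ⟂ CD]
2. B_y = -485/82  [C, D, B are collinear ∩ AB ⟂ CD]
   → B = (801/82, -485/82)
3. E_x = 59/5  [A, C, E are collinear ∩ DE ⟂ AC]
4. E_y = 12/5  [A, C, E are collinear ∩ DE ⟂ AC]
   → E = (59/5, 12/5)
5. F_x = -593/82  [BD ∥ FA ∩ DA ∥ BF]
6. F_y = -1961/82  [BD ∥ FA ∩ DA ∥ BF]
   → F = (-593/82, -1961/82)

B = (801/82, -485/82)
E = (59/5, 12/5)
F = (-593/82, -1961/82)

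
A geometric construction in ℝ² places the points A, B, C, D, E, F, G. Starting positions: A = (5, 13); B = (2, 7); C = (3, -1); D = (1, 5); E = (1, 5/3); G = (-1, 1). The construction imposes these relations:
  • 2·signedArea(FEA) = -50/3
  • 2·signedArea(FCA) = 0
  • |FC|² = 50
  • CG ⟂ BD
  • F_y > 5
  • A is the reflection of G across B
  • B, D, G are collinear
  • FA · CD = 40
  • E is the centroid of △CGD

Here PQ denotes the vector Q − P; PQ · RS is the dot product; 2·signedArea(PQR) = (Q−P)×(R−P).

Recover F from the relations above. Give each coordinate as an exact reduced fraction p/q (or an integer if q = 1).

1. F_x = 4  [2·signedArea(FCA) = 0 ∩ 2·signedArea(FEA) = -50/3]
2. F_y = 6  [2·signedArea(FCA) = 0 ∩ 2·signedArea(FEA) = -50/3]
   → F = (4, 6)

F = (4, 6)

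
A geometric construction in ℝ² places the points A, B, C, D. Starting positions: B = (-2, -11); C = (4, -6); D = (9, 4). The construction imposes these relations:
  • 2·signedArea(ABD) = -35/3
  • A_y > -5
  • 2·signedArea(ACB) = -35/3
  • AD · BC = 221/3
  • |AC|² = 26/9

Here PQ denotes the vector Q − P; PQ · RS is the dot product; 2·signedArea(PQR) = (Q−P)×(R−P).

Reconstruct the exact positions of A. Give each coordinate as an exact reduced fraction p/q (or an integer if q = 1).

1. A_x = 11/3  [2·signedArea(ACB) = -35/3 ∩ 2·signedArea(ABD) = -35/3]
2. A_y = -13/3  [2·signedArea(ACB) = -35/3 ∩ 2·signedArea(ABD) = -35/3]
   → A = (11/3, -13/3)

A = (11/3, -13/3)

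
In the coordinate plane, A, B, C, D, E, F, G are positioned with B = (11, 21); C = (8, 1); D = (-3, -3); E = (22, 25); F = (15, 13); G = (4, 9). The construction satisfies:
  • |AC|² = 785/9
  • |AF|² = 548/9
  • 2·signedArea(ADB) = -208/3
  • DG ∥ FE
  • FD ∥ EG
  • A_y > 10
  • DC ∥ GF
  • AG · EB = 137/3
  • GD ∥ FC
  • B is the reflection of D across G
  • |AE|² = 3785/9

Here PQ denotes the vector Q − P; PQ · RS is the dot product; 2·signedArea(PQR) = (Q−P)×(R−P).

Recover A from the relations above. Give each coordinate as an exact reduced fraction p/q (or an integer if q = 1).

1. A_x = 23/3  [2·signedArea(ADB) = -208/3 ∩ AG · EB = 137/3]
2. A_y = 31/3  [2·signedArea(ADB) = -208/3 ∩ AG · EB = 137/3]
   → A = (23/3, 31/3)

A = (23/3, 31/3)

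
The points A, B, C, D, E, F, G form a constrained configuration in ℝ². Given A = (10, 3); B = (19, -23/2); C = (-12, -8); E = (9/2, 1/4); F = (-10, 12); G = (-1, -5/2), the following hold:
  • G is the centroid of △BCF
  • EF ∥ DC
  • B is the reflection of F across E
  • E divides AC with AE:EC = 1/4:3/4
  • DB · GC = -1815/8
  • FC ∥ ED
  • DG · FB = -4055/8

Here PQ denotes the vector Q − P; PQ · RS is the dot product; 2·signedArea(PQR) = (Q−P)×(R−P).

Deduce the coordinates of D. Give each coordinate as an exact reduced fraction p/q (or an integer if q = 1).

1. D_x = 5/2  [EF ∥ DC ∩ FC ∥ ED]
2. D_y = -79/4  [EF ∥ DC ∩ FC ∥ ED]
   → D = (5/2, -79/4)

D = (5/2, -79/4)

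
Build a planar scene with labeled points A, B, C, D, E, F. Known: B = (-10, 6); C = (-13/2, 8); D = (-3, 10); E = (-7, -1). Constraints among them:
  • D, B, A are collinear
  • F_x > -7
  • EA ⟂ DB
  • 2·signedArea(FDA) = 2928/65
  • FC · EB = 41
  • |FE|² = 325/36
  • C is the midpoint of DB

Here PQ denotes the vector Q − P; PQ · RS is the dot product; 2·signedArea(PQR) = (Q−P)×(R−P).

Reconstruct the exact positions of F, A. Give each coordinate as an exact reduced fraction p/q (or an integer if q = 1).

1. F_x = -41/6  [line 3·x + -7·y + 69/2 = 0 ∩ |FE|² = 325/36]
2. F_y = 2  [line 3·x + -7·y + 69/2 = 0 ∩ |FE|² = 325/36]
   → F = (-41/6, 2)
3. A_x = -699/65  [2·signedArea(FDA) = 2928/65 ∩ D, B, A are collinear]
4. A_y = 362/65  [2·signedArea(FDA) = 2928/65 ∩ D, B, A are collinear]
   → A = (-699/65, 362/65)

A = (-699/65, 362/65)
F = (-41/6, 2)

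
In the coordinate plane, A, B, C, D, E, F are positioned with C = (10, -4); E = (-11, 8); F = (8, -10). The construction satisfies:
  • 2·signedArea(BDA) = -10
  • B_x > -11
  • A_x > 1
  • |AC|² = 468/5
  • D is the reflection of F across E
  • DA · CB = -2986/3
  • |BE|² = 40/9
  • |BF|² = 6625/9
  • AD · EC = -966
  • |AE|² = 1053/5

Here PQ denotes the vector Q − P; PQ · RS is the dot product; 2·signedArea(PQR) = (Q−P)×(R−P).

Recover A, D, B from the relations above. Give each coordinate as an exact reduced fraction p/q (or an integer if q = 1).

A = (8/5, 4/5)
B = (-31/3, 10)
D = (-30, 26)

1. D_x = -30  [D is the reflection of F across E]
2. D_y = 26  [D is the reflection of F across E]
   → D = (-30, 26)
3. A_x = 8/5  [line -21·x + 12·y + 24 = 0 ∩ |AC|² = 468/5]
4. A_y = 4/5  [line -21·x + 12·y + 24 = 0 ∩ |AC|² = 468/5]
   → A = (8/5, 4/5)
5. B_x = -31/3  [2·signedArea(BDA) = -10 ∩ DA · CB = -2986/3]
6. B_y = 10  [2·signedArea(BDA) = -10 ∩ DA · CB = -2986/3]
   → B = (-31/3, 10)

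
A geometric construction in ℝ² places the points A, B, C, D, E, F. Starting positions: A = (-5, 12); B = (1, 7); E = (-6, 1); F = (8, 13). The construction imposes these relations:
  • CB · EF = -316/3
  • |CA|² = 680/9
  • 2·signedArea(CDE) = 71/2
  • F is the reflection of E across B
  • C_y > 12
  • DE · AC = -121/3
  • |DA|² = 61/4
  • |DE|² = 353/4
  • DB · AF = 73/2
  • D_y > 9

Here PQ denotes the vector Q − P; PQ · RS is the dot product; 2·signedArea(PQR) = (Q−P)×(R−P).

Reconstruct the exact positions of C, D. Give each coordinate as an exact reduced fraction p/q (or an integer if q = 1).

C = (11/3, 38/3)
D = (-2, 19/2)

1. D_x = -2  [line -13·x + -1·y + -33/2 = 0 ∩ |DE|² = 353/4]
2. D_y = 19/2  [line -13·x + -1·y + -33/2 = 0 ∩ |DE|² = 353/4]
   → D = (-2, 19/2)
3. C_x = 11/3  [2·signedArea(CDE) = 71/2 ∩ DE · AC = -121/3]
4. C_y = 38/3  [2·signedArea(CDE) = 71/2 ∩ DE · AC = -121/3]
   → C = (11/3, 38/3)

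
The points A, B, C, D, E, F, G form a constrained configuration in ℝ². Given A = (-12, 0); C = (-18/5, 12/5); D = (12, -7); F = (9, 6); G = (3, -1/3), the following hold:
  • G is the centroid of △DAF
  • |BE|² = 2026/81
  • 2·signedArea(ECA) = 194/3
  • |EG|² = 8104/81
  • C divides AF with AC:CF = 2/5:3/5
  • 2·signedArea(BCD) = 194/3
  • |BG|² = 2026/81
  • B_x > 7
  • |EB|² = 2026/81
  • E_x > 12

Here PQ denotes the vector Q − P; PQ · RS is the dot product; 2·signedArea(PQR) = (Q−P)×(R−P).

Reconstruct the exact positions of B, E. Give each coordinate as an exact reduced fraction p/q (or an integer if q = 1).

1. B_x = 8  [line 47/5·x + 78/5·y + -1024/15 = 0 ∩ |BG|² = 2026/81]
2. B_y = -4/9  [line 47/5·x + 78/5·y + -1024/15 = 0 ∩ |BG|² = 2026/81]
   → B = (8, -4/9)
3. E_x = 13  [line 12/5·x + -42/5·y + -538/15 = 0 ∩ |EG|² = 8104/81]
4. E_y = -5/9  [line 12/5·x + -42/5·y + -538/15 = 0 ∩ |EG|² = 8104/81]
   → E = (13, -5/9)

B = (8, -4/9)
E = (13, -5/9)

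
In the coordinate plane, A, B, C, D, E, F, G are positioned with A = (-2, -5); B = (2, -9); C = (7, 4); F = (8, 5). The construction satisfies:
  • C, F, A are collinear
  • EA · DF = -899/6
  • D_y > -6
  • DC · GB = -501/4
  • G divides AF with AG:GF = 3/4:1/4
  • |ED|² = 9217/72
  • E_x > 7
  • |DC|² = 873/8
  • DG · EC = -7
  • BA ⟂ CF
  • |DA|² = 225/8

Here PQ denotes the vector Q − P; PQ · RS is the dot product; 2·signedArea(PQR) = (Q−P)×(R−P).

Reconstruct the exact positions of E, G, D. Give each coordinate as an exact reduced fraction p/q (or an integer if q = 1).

D = (13/4, -23/4)
E = (23/3, 14/3)
G = (11/2, 5/2)

1. G_x = 11/2  [G divides AF with AG:GF = 3/4:1/4]
2. G_y = 5/2  [G divides AF with AG:GF = 3/4:1/4]
   → G = (11/2, 5/2)
3. D_x = 13/4  [line 7/2·x + 23/2·y + 219/4 = 0 ∩ |DC|² = 873/8]
4. D_y = -23/4  [line 7/2·x + 23/2·y + 219/4 = 0 ∩ |DC|² = 873/8]
   → D = (13/4, -23/4)
5. E_x = 23/3  [EA · DF = -899/6 ∩ DG · EC = -7]
6. E_y = 14/3  [EA · DF = -899/6 ∩ DG · EC = -7]
   → E = (23/3, 14/3)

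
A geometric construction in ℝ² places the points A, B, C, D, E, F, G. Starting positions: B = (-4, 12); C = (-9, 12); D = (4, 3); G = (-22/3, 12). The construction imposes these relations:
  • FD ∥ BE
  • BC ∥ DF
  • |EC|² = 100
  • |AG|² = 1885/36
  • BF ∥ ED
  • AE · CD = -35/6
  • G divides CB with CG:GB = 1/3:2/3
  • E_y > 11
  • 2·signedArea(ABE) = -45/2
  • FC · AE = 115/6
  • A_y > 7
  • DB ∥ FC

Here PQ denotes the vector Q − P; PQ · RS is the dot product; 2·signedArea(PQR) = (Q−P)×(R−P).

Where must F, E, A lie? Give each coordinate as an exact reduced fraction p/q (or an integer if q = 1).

1. F_x = -1  [DB ∥ FC ∩ BC ∥ DF]
2. F_y = 3  [DB ∥ FC ∩ BC ∥ DF]
   → F = (-1, 3)
3. E_x = 1  [BF ∥ ED ∩ FD ∥ BE]
4. E_y = 12  [BF ∥ ED ∩ FD ∥ BE]
   → E = (1, 12)
5. A_x = -5/3  [2·signedArea(ABE) = -45/2 ∩ FC · AE = 115/6]
6. A_y = 15/2  [2·signedArea(ABE) = -45/2 ∩ FC · AE = 115/6]
   → A = (-5/3, 15/2)

A = (-5/3, 15/2)
E = (1, 12)
F = (-1, 3)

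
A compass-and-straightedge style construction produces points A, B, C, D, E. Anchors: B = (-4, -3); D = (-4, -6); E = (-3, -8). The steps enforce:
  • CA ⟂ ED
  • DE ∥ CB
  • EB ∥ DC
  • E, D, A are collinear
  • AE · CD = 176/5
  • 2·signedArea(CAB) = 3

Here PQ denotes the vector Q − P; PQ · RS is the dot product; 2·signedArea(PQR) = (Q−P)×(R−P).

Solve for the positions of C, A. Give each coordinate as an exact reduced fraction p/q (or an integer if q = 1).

A = (-31/5, -8/5)
C = (-5, -1)

1. C_x = -5  [DE ∥ CB ∩ EB ∥ DC]
2. C_y = -1  [DE ∥ CB ∩ EB ∥ DC]
   → C = (-5, -1)
3. A_x = -31/5  [E, D, A are collinear ∩ CA ⟂ ED]
4. A_y = -8/5  [E, D, A are collinear ∩ CA ⟂ ED]
   → A = (-31/5, -8/5)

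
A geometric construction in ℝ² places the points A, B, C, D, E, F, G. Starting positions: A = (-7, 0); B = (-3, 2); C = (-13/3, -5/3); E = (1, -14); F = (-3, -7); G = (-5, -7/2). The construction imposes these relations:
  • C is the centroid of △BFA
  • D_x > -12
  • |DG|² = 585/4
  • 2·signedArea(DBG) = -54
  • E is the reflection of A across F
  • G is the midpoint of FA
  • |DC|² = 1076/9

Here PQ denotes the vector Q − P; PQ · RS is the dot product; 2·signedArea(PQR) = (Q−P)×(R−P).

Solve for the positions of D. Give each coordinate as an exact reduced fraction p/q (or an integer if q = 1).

D = (-11, 7)

1. D_x = -11  [line 11/2·x + -2·y + 149/2 = 0 ∩ |DC|² = 1076/9]
2. D_y = 7  [line 11/2·x + -2·y + 149/2 = 0 ∩ |DC|² = 1076/9]
   → D = (-11, 7)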